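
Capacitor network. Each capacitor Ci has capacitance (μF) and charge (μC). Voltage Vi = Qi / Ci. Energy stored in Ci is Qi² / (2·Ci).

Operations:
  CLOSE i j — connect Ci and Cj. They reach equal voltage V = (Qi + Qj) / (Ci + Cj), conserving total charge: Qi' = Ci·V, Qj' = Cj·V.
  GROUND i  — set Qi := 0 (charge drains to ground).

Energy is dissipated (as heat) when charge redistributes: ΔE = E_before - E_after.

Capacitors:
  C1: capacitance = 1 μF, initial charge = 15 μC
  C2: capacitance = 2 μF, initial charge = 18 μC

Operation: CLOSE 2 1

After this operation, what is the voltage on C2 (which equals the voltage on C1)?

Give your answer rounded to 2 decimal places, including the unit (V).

Initial: C1(1μF, Q=15μC, V=15.00V), C2(2μF, Q=18μC, V=9.00V)
Op 1: CLOSE 2-1: Q_total=33.00, C_total=3.00, V=11.00; Q2=22.00, Q1=11.00; dissipated=12.000

Answer: 11.00 V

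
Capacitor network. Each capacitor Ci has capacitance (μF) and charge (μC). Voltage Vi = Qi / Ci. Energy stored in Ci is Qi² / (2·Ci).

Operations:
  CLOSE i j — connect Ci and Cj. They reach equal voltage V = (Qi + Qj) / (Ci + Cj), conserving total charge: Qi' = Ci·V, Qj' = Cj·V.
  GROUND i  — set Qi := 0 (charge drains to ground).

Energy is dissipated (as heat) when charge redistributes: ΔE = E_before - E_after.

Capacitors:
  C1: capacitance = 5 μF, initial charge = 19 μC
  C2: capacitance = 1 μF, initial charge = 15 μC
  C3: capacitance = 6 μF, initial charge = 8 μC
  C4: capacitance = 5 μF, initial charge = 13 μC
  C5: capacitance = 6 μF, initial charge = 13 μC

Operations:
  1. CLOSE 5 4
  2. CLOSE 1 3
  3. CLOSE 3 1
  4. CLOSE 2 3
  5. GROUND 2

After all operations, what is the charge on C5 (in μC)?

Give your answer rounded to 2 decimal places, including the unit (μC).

Answer: 14.18 μC

Derivation:
Initial: C1(5μF, Q=19μC, V=3.80V), C2(1μF, Q=15μC, V=15.00V), C3(6μF, Q=8μC, V=1.33V), C4(5μF, Q=13μC, V=2.60V), C5(6μF, Q=13μC, V=2.17V)
Op 1: CLOSE 5-4: Q_total=26.00, C_total=11.00, V=2.36; Q5=14.18, Q4=11.82; dissipated=0.256
Op 2: CLOSE 1-3: Q_total=27.00, C_total=11.00, V=2.45; Q1=12.27, Q3=14.73; dissipated=8.297
Op 3: CLOSE 3-1: Q_total=27.00, C_total=11.00, V=2.45; Q3=14.73, Q1=12.27; dissipated=0.000
Op 4: CLOSE 2-3: Q_total=29.73, C_total=7.00, V=4.25; Q2=4.25, Q3=25.48; dissipated=67.452
Op 5: GROUND 2: Q2=0; energy lost=9.017
Final charges: Q1=12.27, Q2=0.00, Q3=25.48, Q4=11.82, Q5=14.18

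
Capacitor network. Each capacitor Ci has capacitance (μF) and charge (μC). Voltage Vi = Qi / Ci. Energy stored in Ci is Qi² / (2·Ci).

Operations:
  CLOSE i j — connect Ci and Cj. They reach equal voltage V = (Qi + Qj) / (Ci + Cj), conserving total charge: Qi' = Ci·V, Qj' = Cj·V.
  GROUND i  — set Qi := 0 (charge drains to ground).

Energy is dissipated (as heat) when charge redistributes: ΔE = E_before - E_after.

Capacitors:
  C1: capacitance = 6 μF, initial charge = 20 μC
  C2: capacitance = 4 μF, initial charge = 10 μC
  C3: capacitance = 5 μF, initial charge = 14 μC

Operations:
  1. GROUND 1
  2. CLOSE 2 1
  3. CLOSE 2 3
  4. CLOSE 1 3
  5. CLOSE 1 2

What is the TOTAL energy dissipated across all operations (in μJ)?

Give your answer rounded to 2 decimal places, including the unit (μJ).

Initial: C1(6μF, Q=20μC, V=3.33V), C2(4μF, Q=10μC, V=2.50V), C3(5μF, Q=14μC, V=2.80V)
Op 1: GROUND 1: Q1=0; energy lost=33.333
Op 2: CLOSE 2-1: Q_total=10.00, C_total=10.00, V=1.00; Q2=4.00, Q1=6.00; dissipated=7.500
Op 3: CLOSE 2-3: Q_total=18.00, C_total=9.00, V=2.00; Q2=8.00, Q3=10.00; dissipated=3.600
Op 4: CLOSE 1-3: Q_total=16.00, C_total=11.00, V=1.45; Q1=8.73, Q3=7.27; dissipated=1.364
Op 5: CLOSE 1-2: Q_total=16.73, C_total=10.00, V=1.67; Q1=10.04, Q2=6.69; dissipated=0.357
Total dissipated: 46.154 μJ

Answer: 46.15 μJ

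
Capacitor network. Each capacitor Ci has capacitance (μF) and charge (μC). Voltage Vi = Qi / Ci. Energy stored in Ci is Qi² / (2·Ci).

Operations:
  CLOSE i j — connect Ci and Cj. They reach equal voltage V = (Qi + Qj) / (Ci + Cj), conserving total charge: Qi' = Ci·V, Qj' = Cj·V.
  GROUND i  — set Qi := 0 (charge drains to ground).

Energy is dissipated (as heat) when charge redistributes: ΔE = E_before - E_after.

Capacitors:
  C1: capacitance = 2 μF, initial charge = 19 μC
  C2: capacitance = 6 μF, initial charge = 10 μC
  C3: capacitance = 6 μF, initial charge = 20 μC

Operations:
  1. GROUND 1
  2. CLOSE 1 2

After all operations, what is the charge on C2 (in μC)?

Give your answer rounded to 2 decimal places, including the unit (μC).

Initial: C1(2μF, Q=19μC, V=9.50V), C2(6μF, Q=10μC, V=1.67V), C3(6μF, Q=20μC, V=3.33V)
Op 1: GROUND 1: Q1=0; energy lost=90.250
Op 2: CLOSE 1-2: Q_total=10.00, C_total=8.00, V=1.25; Q1=2.50, Q2=7.50; dissipated=2.083
Final charges: Q1=2.50, Q2=7.50, Q3=20.00

Answer: 7.50 μC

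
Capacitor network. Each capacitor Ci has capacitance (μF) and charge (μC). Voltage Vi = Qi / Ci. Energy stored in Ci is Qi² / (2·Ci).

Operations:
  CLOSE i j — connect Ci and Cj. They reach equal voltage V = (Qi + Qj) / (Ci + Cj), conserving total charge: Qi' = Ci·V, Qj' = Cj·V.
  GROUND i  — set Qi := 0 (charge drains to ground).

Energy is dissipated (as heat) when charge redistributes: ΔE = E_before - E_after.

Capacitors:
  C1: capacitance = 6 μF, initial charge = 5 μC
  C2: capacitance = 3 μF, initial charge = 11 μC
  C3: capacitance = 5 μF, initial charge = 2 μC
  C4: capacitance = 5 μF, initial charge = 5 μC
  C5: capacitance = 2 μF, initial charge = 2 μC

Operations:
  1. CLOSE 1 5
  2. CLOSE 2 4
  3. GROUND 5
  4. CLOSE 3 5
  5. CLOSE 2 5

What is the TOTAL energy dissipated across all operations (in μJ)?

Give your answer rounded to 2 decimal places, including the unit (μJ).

Answer: 9.33 μJ

Derivation:
Initial: C1(6μF, Q=5μC, V=0.83V), C2(3μF, Q=11μC, V=3.67V), C3(5μF, Q=2μC, V=0.40V), C4(5μF, Q=5μC, V=1.00V), C5(2μF, Q=2μC, V=1.00V)
Op 1: CLOSE 1-5: Q_total=7.00, C_total=8.00, V=0.88; Q1=5.25, Q5=1.75; dissipated=0.021
Op 2: CLOSE 2-4: Q_total=16.00, C_total=8.00, V=2.00; Q2=6.00, Q4=10.00; dissipated=6.667
Op 3: GROUND 5: Q5=0; energy lost=0.766
Op 4: CLOSE 3-5: Q_total=2.00, C_total=7.00, V=0.29; Q3=1.43, Q5=0.57; dissipated=0.114
Op 5: CLOSE 2-5: Q_total=6.57, C_total=5.00, V=1.31; Q2=3.94, Q5=2.63; dissipated=1.763
Total dissipated: 9.331 μJ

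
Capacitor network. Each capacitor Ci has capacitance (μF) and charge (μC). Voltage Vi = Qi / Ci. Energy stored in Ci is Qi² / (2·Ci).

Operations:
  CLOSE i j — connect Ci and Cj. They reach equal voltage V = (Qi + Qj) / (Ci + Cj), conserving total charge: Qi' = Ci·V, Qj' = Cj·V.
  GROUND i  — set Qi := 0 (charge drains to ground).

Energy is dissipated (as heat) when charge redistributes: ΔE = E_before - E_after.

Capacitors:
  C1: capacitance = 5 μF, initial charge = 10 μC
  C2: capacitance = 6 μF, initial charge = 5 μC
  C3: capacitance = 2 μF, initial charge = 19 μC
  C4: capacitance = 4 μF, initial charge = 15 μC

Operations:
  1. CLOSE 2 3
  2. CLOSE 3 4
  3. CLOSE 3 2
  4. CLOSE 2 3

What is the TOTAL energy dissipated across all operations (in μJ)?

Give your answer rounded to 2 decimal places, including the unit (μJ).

Answer: 56.90 μJ

Derivation:
Initial: C1(5μF, Q=10μC, V=2.00V), C2(6μF, Q=5μC, V=0.83V), C3(2μF, Q=19μC, V=9.50V), C4(4μF, Q=15μC, V=3.75V)
Op 1: CLOSE 2-3: Q_total=24.00, C_total=8.00, V=3.00; Q2=18.00, Q3=6.00; dissipated=56.333
Op 2: CLOSE 3-4: Q_total=21.00, C_total=6.00, V=3.50; Q3=7.00, Q4=14.00; dissipated=0.375
Op 3: CLOSE 3-2: Q_total=25.00, C_total=8.00, V=3.12; Q3=6.25, Q2=18.75; dissipated=0.188
Op 4: CLOSE 2-3: Q_total=25.00, C_total=8.00, V=3.12; Q2=18.75, Q3=6.25; dissipated=0.000
Total dissipated: 56.896 μJ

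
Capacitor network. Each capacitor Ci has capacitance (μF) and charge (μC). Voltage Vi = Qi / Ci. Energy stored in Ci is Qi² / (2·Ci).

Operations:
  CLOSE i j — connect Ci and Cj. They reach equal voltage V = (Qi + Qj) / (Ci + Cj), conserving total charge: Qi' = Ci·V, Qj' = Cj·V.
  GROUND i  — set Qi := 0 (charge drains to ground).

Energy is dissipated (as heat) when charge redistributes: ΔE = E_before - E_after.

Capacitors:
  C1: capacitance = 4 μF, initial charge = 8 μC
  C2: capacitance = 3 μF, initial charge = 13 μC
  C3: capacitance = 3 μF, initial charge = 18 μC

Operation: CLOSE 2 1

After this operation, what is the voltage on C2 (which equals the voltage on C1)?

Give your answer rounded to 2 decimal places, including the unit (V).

Answer: 3.00 V

Derivation:
Initial: C1(4μF, Q=8μC, V=2.00V), C2(3μF, Q=13μC, V=4.33V), C3(3μF, Q=18μC, V=6.00V)
Op 1: CLOSE 2-1: Q_total=21.00, C_total=7.00, V=3.00; Q2=9.00, Q1=12.00; dissipated=4.667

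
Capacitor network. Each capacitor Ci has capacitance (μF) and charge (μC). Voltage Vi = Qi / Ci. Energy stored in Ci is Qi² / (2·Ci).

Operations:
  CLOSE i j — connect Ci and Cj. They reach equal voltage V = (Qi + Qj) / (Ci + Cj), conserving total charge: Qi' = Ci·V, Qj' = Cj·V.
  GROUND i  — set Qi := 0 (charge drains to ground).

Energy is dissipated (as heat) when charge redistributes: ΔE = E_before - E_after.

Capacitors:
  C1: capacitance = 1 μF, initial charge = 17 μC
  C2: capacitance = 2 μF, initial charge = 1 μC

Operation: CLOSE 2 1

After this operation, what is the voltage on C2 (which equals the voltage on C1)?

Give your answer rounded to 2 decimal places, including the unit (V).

Initial: C1(1μF, Q=17μC, V=17.00V), C2(2μF, Q=1μC, V=0.50V)
Op 1: CLOSE 2-1: Q_total=18.00, C_total=3.00, V=6.00; Q2=12.00, Q1=6.00; dissipated=90.750

Answer: 6.00 V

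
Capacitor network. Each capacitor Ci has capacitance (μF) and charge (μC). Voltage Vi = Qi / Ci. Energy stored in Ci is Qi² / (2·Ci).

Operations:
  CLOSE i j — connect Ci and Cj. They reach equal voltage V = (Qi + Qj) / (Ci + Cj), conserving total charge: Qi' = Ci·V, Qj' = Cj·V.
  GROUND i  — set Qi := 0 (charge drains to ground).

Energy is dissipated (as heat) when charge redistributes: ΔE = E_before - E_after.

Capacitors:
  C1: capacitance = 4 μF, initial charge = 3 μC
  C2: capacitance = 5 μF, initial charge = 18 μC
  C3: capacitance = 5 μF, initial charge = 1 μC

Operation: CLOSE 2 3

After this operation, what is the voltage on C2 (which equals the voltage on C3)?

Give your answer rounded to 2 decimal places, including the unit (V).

Answer: 1.90 V

Derivation:
Initial: C1(4μF, Q=3μC, V=0.75V), C2(5μF, Q=18μC, V=3.60V), C3(5μF, Q=1μC, V=0.20V)
Op 1: CLOSE 2-3: Q_total=19.00, C_total=10.00, V=1.90; Q2=9.50, Q3=9.50; dissipated=14.450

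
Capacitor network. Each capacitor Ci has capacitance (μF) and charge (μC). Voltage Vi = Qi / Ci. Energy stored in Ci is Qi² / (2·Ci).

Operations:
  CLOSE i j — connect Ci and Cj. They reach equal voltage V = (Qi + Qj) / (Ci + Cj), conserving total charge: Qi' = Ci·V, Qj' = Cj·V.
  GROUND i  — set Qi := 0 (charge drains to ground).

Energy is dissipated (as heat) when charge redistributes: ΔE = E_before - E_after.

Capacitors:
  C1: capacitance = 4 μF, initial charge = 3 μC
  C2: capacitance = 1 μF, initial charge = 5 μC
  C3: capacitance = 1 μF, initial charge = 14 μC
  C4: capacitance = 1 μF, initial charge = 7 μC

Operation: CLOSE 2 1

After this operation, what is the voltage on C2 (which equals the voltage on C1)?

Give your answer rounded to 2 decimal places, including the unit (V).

Answer: 1.60 V

Derivation:
Initial: C1(4μF, Q=3μC, V=0.75V), C2(1μF, Q=5μC, V=5.00V), C3(1μF, Q=14μC, V=14.00V), C4(1μF, Q=7μC, V=7.00V)
Op 1: CLOSE 2-1: Q_total=8.00, C_total=5.00, V=1.60; Q2=1.60, Q1=6.40; dissipated=7.225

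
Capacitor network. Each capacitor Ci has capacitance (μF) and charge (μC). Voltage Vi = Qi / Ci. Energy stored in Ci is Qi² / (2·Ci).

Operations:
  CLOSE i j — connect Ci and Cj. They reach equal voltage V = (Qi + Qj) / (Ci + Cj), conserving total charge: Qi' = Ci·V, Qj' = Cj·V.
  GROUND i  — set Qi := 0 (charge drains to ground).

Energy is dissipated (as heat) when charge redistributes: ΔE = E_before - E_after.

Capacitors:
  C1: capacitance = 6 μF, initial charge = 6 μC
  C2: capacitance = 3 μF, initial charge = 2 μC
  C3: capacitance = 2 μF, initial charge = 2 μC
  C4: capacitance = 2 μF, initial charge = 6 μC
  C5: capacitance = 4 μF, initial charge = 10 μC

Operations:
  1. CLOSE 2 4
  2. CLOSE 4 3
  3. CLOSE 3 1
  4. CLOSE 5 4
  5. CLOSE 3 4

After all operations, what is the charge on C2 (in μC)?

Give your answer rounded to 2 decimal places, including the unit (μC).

Initial: C1(6μF, Q=6μC, V=1.00V), C2(3μF, Q=2μC, V=0.67V), C3(2μF, Q=2μC, V=1.00V), C4(2μF, Q=6μC, V=3.00V), C5(4μF, Q=10μC, V=2.50V)
Op 1: CLOSE 2-4: Q_total=8.00, C_total=5.00, V=1.60; Q2=4.80, Q4=3.20; dissipated=3.267
Op 2: CLOSE 4-3: Q_total=5.20, C_total=4.00, V=1.30; Q4=2.60, Q3=2.60; dissipated=0.180
Op 3: CLOSE 3-1: Q_total=8.60, C_total=8.00, V=1.07; Q3=2.15, Q1=6.45; dissipated=0.068
Op 4: CLOSE 5-4: Q_total=12.60, C_total=6.00, V=2.10; Q5=8.40, Q4=4.20; dissipated=0.960
Op 5: CLOSE 3-4: Q_total=6.35, C_total=4.00, V=1.59; Q3=3.17, Q4=3.17; dissipated=0.525
Final charges: Q1=6.45, Q2=4.80, Q3=3.17, Q4=3.17, Q5=8.40

Answer: 4.80 μC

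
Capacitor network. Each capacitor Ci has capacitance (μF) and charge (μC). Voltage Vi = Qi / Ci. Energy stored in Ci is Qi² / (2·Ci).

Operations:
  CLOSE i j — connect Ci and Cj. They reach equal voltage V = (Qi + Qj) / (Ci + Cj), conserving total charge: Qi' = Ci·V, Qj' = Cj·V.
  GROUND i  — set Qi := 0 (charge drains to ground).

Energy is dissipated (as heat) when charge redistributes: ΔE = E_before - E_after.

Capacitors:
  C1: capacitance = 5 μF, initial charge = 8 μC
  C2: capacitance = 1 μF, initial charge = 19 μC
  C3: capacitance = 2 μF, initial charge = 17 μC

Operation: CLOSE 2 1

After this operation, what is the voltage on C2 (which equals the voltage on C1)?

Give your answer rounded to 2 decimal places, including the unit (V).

Answer: 4.50 V

Derivation:
Initial: C1(5μF, Q=8μC, V=1.60V), C2(1μF, Q=19μC, V=19.00V), C3(2μF, Q=17μC, V=8.50V)
Op 1: CLOSE 2-1: Q_total=27.00, C_total=6.00, V=4.50; Q2=4.50, Q1=22.50; dissipated=126.150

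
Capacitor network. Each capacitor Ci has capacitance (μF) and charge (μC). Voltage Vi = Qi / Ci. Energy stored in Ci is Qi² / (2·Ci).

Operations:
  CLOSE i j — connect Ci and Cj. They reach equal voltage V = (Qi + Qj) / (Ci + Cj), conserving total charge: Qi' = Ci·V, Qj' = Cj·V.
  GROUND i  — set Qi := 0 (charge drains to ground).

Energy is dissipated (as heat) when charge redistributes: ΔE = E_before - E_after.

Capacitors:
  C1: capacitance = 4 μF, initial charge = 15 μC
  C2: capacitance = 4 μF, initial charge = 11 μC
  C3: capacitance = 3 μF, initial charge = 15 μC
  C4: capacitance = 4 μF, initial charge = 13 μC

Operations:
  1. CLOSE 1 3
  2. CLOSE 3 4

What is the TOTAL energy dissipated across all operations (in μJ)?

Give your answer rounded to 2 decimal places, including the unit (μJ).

Initial: C1(4μF, Q=15μC, V=3.75V), C2(4μF, Q=11μC, V=2.75V), C3(3μF, Q=15μC, V=5.00V), C4(4μF, Q=13μC, V=3.25V)
Op 1: CLOSE 1-3: Q_total=30.00, C_total=7.00, V=4.29; Q1=17.14, Q3=12.86; dissipated=1.339
Op 2: CLOSE 3-4: Q_total=25.86, C_total=7.00, V=3.69; Q3=11.08, Q4=14.78; dissipated=0.919
Total dissipated: 2.259 μJ

Answer: 2.26 μJ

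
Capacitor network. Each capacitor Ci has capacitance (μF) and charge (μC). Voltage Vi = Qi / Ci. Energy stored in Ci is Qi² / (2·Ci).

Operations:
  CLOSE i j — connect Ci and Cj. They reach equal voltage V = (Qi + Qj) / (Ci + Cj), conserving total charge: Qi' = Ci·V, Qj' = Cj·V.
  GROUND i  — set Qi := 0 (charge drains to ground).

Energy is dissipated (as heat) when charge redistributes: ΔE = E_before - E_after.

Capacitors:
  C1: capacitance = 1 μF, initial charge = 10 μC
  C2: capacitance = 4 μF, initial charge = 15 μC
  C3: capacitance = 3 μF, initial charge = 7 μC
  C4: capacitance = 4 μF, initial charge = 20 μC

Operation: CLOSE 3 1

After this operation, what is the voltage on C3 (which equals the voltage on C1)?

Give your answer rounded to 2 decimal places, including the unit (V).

Initial: C1(1μF, Q=10μC, V=10.00V), C2(4μF, Q=15μC, V=3.75V), C3(3μF, Q=7μC, V=2.33V), C4(4μF, Q=20μC, V=5.00V)
Op 1: CLOSE 3-1: Q_total=17.00, C_total=4.00, V=4.25; Q3=12.75, Q1=4.25; dissipated=22.042

Answer: 4.25 V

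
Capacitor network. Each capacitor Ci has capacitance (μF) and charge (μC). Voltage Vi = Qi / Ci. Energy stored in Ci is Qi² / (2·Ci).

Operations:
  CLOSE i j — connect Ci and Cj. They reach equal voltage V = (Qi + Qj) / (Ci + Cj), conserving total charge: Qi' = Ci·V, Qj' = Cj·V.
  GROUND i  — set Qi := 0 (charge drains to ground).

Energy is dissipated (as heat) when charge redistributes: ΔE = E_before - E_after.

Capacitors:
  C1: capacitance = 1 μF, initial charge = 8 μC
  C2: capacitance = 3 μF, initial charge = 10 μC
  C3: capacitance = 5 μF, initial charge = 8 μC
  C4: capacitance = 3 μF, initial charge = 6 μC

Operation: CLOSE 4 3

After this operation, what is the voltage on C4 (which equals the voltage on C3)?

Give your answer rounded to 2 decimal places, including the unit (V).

Initial: C1(1μF, Q=8μC, V=8.00V), C2(3μF, Q=10μC, V=3.33V), C3(5μF, Q=8μC, V=1.60V), C4(3μF, Q=6μC, V=2.00V)
Op 1: CLOSE 4-3: Q_total=14.00, C_total=8.00, V=1.75; Q4=5.25, Q3=8.75; dissipated=0.150

Answer: 1.75 V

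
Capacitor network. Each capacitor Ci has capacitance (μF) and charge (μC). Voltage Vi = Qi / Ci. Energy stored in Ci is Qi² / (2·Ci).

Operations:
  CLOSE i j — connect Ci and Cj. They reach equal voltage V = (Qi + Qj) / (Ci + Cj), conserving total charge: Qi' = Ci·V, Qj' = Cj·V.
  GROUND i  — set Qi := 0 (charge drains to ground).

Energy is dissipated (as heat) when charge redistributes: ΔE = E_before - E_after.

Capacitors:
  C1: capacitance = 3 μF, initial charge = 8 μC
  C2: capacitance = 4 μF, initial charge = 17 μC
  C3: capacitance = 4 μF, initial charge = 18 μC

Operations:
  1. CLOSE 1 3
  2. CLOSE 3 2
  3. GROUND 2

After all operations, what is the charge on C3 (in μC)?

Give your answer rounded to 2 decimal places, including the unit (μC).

Initial: C1(3μF, Q=8μC, V=2.67V), C2(4μF, Q=17μC, V=4.25V), C3(4μF, Q=18μC, V=4.50V)
Op 1: CLOSE 1-3: Q_total=26.00, C_total=7.00, V=3.71; Q1=11.14, Q3=14.86; dissipated=2.881
Op 2: CLOSE 3-2: Q_total=31.86, C_total=8.00, V=3.98; Q3=15.93, Q2=15.93; dissipated=0.287
Op 3: GROUND 2: Q2=0; energy lost=31.715
Final charges: Q1=11.14, Q2=0.00, Q3=15.93

Answer: 15.93 μC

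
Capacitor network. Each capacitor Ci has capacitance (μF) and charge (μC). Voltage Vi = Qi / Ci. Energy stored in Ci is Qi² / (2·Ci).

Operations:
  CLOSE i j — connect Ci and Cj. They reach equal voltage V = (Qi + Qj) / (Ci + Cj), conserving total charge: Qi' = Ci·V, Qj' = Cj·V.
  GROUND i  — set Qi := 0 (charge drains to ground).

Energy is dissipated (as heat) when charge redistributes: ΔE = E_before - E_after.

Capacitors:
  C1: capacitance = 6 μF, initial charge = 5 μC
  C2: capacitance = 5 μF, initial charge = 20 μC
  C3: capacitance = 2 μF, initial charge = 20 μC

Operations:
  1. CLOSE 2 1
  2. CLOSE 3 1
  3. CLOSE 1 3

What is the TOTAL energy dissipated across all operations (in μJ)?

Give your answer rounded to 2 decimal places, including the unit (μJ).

Answer: 58.46 μJ

Derivation:
Initial: C1(6μF, Q=5μC, V=0.83V), C2(5μF, Q=20μC, V=4.00V), C3(2μF, Q=20μC, V=10.00V)
Op 1: CLOSE 2-1: Q_total=25.00, C_total=11.00, V=2.27; Q2=11.36, Q1=13.64; dissipated=13.674
Op 2: CLOSE 3-1: Q_total=33.64, C_total=8.00, V=4.20; Q3=8.41, Q1=25.23; dissipated=44.783
Op 3: CLOSE 1-3: Q_total=33.64, C_total=8.00, V=4.20; Q1=25.23, Q3=8.41; dissipated=0.000
Total dissipated: 58.457 μJ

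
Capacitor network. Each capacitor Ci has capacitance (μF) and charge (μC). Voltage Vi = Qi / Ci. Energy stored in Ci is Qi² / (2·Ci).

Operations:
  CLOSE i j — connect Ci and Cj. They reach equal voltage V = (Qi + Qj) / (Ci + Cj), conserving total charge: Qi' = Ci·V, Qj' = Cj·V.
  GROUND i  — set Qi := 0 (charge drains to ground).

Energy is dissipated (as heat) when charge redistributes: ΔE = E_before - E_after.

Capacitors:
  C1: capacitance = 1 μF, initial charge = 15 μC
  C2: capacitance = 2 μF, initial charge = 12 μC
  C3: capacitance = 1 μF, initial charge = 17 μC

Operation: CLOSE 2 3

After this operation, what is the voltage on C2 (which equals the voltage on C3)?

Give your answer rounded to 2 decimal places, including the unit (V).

Initial: C1(1μF, Q=15μC, V=15.00V), C2(2μF, Q=12μC, V=6.00V), C3(1μF, Q=17μC, V=17.00V)
Op 1: CLOSE 2-3: Q_total=29.00, C_total=3.00, V=9.67; Q2=19.33, Q3=9.67; dissipated=40.333

Answer: 9.67 V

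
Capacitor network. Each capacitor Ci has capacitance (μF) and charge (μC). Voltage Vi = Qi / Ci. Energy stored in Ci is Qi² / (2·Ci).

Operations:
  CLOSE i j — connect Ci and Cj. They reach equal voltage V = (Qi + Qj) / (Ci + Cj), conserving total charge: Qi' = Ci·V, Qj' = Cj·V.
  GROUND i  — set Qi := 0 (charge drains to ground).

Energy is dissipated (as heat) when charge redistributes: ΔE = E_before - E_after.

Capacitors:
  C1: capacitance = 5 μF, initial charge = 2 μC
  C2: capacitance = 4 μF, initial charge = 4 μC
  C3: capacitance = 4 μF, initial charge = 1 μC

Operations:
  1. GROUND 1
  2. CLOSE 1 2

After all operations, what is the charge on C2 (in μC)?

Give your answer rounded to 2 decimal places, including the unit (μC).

Answer: 1.78 μC

Derivation:
Initial: C1(5μF, Q=2μC, V=0.40V), C2(4μF, Q=4μC, V=1.00V), C3(4μF, Q=1μC, V=0.25V)
Op 1: GROUND 1: Q1=0; energy lost=0.400
Op 2: CLOSE 1-2: Q_total=4.00, C_total=9.00, V=0.44; Q1=2.22, Q2=1.78; dissipated=1.111
Final charges: Q1=2.22, Q2=1.78, Q3=1.00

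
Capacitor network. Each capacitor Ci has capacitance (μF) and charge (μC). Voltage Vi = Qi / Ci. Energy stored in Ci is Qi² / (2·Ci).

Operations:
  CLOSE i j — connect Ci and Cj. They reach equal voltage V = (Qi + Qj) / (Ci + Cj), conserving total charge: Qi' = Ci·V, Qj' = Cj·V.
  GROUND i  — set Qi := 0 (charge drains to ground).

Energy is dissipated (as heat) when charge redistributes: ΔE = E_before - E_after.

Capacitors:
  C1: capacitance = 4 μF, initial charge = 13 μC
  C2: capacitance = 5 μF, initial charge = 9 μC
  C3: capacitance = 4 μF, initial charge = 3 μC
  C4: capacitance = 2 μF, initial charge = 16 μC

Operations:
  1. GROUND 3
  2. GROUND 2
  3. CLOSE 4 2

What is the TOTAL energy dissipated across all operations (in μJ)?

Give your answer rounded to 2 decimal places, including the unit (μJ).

Answer: 54.94 μJ

Derivation:
Initial: C1(4μF, Q=13μC, V=3.25V), C2(5μF, Q=9μC, V=1.80V), C3(4μF, Q=3μC, V=0.75V), C4(2μF, Q=16μC, V=8.00V)
Op 1: GROUND 3: Q3=0; energy lost=1.125
Op 2: GROUND 2: Q2=0; energy lost=8.100
Op 3: CLOSE 4-2: Q_total=16.00, C_total=7.00, V=2.29; Q4=4.57, Q2=11.43; dissipated=45.714
Total dissipated: 54.939 μJ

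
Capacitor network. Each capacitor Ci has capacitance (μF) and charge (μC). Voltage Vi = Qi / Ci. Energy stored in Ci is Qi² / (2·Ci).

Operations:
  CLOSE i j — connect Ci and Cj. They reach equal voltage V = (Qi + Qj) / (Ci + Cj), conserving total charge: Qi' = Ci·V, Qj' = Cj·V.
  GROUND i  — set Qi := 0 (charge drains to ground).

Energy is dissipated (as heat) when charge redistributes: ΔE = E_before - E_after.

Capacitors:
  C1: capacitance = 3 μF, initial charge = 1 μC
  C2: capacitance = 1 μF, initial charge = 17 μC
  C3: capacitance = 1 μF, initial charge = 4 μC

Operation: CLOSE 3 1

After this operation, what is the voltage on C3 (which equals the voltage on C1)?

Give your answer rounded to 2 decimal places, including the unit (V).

Answer: 1.25 V

Derivation:
Initial: C1(3μF, Q=1μC, V=0.33V), C2(1μF, Q=17μC, V=17.00V), C3(1μF, Q=4μC, V=4.00V)
Op 1: CLOSE 3-1: Q_total=5.00, C_total=4.00, V=1.25; Q3=1.25, Q1=3.75; dissipated=5.042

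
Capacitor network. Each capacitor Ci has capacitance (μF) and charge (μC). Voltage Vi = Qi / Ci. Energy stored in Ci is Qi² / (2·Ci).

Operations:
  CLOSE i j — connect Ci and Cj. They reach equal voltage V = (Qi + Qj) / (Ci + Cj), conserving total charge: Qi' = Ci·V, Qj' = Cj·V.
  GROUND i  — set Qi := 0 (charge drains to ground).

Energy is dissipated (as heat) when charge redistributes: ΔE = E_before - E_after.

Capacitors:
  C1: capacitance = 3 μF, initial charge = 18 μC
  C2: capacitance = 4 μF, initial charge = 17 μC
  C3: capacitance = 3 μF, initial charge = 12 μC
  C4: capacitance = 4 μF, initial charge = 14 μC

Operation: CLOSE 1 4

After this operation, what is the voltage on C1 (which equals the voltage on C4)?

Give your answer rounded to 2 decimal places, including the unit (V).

Answer: 4.57 V

Derivation:
Initial: C1(3μF, Q=18μC, V=6.00V), C2(4μF, Q=17μC, V=4.25V), C3(3μF, Q=12μC, V=4.00V), C4(4μF, Q=14μC, V=3.50V)
Op 1: CLOSE 1-4: Q_total=32.00, C_total=7.00, V=4.57; Q1=13.71, Q4=18.29; dissipated=5.357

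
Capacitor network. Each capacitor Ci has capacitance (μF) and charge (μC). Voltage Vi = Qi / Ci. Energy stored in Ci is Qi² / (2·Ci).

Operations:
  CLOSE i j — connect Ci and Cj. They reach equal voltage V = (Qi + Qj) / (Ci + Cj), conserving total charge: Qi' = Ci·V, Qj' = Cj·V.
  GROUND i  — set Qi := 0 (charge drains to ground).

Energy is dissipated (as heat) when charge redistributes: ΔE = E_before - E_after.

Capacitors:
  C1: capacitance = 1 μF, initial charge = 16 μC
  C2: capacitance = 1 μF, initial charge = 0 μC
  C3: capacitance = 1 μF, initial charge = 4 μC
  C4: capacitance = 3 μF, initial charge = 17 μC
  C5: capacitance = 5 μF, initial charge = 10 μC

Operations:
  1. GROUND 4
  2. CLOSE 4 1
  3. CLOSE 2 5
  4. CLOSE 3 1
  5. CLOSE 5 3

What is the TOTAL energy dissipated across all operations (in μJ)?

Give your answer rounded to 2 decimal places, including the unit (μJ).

Initial: C1(1μF, Q=16μC, V=16.00V), C2(1μF, Q=0μC, V=0.00V), C3(1μF, Q=4μC, V=4.00V), C4(3μF, Q=17μC, V=5.67V), C5(5μF, Q=10μC, V=2.00V)
Op 1: GROUND 4: Q4=0; energy lost=48.167
Op 2: CLOSE 4-1: Q_total=16.00, C_total=4.00, V=4.00; Q4=12.00, Q1=4.00; dissipated=96.000
Op 3: CLOSE 2-5: Q_total=10.00, C_total=6.00, V=1.67; Q2=1.67, Q5=8.33; dissipated=1.667
Op 4: CLOSE 3-1: Q_total=8.00, C_total=2.00, V=4.00; Q3=4.00, Q1=4.00; dissipated=0.000
Op 5: CLOSE 5-3: Q_total=12.33, C_total=6.00, V=2.06; Q5=10.28, Q3=2.06; dissipated=2.269
Total dissipated: 148.102 μJ

Answer: 148.10 μJ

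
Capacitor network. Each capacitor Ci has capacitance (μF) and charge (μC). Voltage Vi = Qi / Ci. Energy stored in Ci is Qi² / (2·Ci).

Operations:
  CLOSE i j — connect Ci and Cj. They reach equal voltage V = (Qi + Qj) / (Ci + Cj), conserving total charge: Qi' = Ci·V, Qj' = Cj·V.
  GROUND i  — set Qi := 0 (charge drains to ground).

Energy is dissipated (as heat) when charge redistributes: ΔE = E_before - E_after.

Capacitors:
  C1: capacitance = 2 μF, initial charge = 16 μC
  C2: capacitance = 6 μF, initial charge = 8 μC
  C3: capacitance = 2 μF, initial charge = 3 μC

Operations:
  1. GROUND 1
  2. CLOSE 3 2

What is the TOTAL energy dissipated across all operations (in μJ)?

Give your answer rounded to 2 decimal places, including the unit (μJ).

Answer: 64.02 μJ

Derivation:
Initial: C1(2μF, Q=16μC, V=8.00V), C2(6μF, Q=8μC, V=1.33V), C3(2μF, Q=3μC, V=1.50V)
Op 1: GROUND 1: Q1=0; energy lost=64.000
Op 2: CLOSE 3-2: Q_total=11.00, C_total=8.00, V=1.38; Q3=2.75, Q2=8.25; dissipated=0.021
Total dissipated: 64.021 μJ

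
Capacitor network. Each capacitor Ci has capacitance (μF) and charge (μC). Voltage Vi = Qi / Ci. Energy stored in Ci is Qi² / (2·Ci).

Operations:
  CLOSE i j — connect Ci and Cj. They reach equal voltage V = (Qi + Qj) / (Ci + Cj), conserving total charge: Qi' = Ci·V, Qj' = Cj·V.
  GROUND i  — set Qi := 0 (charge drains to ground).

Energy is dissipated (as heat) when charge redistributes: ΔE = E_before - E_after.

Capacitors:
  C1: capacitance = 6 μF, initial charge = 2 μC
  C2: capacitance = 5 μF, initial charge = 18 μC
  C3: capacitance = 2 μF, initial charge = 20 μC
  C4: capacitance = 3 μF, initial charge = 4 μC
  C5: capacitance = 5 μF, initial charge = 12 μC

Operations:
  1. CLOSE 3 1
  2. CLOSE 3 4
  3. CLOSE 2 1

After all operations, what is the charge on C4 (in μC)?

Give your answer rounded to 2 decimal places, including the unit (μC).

Answer: 5.70 μC

Derivation:
Initial: C1(6μF, Q=2μC, V=0.33V), C2(5μF, Q=18μC, V=3.60V), C3(2μF, Q=20μC, V=10.00V), C4(3μF, Q=4μC, V=1.33V), C5(5μF, Q=12μC, V=2.40V)
Op 1: CLOSE 3-1: Q_total=22.00, C_total=8.00, V=2.75; Q3=5.50, Q1=16.50; dissipated=70.083
Op 2: CLOSE 3-4: Q_total=9.50, C_total=5.00, V=1.90; Q3=3.80, Q4=5.70; dissipated=1.204
Op 3: CLOSE 2-1: Q_total=34.50, C_total=11.00, V=3.14; Q2=15.68, Q1=18.82; dissipated=0.985
Final charges: Q1=18.82, Q2=15.68, Q3=3.80, Q4=5.70, Q5=12.00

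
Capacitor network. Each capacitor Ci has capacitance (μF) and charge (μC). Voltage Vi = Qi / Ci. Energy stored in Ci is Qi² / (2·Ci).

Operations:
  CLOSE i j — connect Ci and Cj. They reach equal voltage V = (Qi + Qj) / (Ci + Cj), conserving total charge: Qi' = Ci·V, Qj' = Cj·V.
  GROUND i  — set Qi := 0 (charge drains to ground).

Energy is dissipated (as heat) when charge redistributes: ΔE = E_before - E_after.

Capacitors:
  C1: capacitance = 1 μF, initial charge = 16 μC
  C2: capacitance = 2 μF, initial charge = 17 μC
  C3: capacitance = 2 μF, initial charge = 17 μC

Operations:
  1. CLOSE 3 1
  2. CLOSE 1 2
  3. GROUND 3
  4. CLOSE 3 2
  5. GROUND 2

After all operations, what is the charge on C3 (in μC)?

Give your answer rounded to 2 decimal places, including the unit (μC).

Answer: 9.33 μC

Derivation:
Initial: C1(1μF, Q=16μC, V=16.00V), C2(2μF, Q=17μC, V=8.50V), C3(2μF, Q=17μC, V=8.50V)
Op 1: CLOSE 3-1: Q_total=33.00, C_total=3.00, V=11.00; Q3=22.00, Q1=11.00; dissipated=18.750
Op 2: CLOSE 1-2: Q_total=28.00, C_total=3.00, V=9.33; Q1=9.33, Q2=18.67; dissipated=2.083
Op 3: GROUND 3: Q3=0; energy lost=121.000
Op 4: CLOSE 3-2: Q_total=18.67, C_total=4.00, V=4.67; Q3=9.33, Q2=9.33; dissipated=43.556
Op 5: GROUND 2: Q2=0; energy lost=21.778
Final charges: Q1=9.33, Q2=0.00, Q3=9.33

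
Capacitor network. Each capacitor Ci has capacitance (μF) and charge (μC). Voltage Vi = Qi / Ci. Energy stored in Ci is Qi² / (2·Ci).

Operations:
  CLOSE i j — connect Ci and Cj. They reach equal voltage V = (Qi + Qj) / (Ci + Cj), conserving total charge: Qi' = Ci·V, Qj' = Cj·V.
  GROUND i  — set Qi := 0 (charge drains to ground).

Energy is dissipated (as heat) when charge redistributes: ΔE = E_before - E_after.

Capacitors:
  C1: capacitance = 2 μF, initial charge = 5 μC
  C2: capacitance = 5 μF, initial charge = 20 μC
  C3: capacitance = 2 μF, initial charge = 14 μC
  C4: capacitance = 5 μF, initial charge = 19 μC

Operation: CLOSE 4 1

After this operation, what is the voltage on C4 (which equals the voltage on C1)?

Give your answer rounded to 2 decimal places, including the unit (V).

Answer: 3.43 V

Derivation:
Initial: C1(2μF, Q=5μC, V=2.50V), C2(5μF, Q=20μC, V=4.00V), C3(2μF, Q=14μC, V=7.00V), C4(5μF, Q=19μC, V=3.80V)
Op 1: CLOSE 4-1: Q_total=24.00, C_total=7.00, V=3.43; Q4=17.14, Q1=6.86; dissipated=1.207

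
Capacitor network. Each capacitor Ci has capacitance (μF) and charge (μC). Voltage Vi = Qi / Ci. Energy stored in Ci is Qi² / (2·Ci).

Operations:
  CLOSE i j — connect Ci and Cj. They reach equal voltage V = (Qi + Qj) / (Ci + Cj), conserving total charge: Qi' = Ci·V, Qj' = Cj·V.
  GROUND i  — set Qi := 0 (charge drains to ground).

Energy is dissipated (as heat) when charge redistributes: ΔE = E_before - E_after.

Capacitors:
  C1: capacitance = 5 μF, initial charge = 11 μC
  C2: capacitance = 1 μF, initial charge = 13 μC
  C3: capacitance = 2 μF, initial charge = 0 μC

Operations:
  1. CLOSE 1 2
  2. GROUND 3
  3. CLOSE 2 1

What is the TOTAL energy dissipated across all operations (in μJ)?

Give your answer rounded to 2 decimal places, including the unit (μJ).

Initial: C1(5μF, Q=11μC, V=2.20V), C2(1μF, Q=13μC, V=13.00V), C3(2μF, Q=0μC, V=0.00V)
Op 1: CLOSE 1-2: Q_total=24.00, C_total=6.00, V=4.00; Q1=20.00, Q2=4.00; dissipated=48.600
Op 2: GROUND 3: Q3=0; energy lost=0.000
Op 3: CLOSE 2-1: Q_total=24.00, C_total=6.00, V=4.00; Q2=4.00, Q1=20.00; dissipated=0.000
Total dissipated: 48.600 μJ

Answer: 48.60 μJ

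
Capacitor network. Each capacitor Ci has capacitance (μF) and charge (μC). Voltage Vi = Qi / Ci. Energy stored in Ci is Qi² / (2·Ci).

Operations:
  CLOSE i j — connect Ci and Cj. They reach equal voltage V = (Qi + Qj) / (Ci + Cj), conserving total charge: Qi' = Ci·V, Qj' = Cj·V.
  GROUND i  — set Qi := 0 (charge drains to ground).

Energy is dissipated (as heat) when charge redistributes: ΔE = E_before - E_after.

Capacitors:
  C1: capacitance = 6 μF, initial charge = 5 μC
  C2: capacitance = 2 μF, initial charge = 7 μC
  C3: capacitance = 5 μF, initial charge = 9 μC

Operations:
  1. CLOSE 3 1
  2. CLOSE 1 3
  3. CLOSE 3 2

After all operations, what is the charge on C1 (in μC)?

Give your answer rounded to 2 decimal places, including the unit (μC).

Initial: C1(6μF, Q=5μC, V=0.83V), C2(2μF, Q=7μC, V=3.50V), C3(5μF, Q=9μC, V=1.80V)
Op 1: CLOSE 3-1: Q_total=14.00, C_total=11.00, V=1.27; Q3=6.36, Q1=7.64; dissipated=1.274
Op 2: CLOSE 1-3: Q_total=14.00, C_total=11.00, V=1.27; Q1=7.64, Q3=6.36; dissipated=0.000
Op 3: CLOSE 3-2: Q_total=13.36, C_total=7.00, V=1.91; Q3=9.55, Q2=3.82; dissipated=3.543
Final charges: Q1=7.64, Q2=3.82, Q3=9.55

Answer: 7.64 μC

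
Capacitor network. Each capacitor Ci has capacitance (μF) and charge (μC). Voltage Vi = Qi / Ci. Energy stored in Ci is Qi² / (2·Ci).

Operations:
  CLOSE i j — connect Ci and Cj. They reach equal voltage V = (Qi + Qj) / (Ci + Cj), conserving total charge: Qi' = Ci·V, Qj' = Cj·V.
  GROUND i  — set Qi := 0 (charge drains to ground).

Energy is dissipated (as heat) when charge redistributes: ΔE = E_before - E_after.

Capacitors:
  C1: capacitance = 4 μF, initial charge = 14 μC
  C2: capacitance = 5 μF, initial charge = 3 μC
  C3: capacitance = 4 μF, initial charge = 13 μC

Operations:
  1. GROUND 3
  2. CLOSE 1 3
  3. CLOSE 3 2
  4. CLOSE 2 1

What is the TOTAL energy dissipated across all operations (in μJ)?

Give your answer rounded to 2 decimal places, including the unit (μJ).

Initial: C1(4μF, Q=14μC, V=3.50V), C2(5μF, Q=3μC, V=0.60V), C3(4μF, Q=13μC, V=3.25V)
Op 1: GROUND 3: Q3=0; energy lost=21.125
Op 2: CLOSE 1-3: Q_total=14.00, C_total=8.00, V=1.75; Q1=7.00, Q3=7.00; dissipated=12.250
Op 3: CLOSE 3-2: Q_total=10.00, C_total=9.00, V=1.11; Q3=4.44, Q2=5.56; dissipated=1.469
Op 4: CLOSE 2-1: Q_total=12.56, C_total=9.00, V=1.40; Q2=6.98, Q1=5.58; dissipated=0.454
Total dissipated: 35.298 μJ

Answer: 35.30 μJ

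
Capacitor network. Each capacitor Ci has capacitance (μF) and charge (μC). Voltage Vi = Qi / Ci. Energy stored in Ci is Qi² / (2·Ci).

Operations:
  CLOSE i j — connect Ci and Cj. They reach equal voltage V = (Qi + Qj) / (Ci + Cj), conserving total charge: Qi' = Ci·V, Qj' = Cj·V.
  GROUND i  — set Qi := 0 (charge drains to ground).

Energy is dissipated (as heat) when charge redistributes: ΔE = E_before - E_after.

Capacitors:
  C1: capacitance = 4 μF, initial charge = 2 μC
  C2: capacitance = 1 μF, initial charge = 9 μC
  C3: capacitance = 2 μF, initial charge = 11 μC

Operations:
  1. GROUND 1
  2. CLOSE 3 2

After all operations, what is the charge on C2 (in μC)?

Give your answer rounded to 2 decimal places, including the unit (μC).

Answer: 6.67 μC

Derivation:
Initial: C1(4μF, Q=2μC, V=0.50V), C2(1μF, Q=9μC, V=9.00V), C3(2μF, Q=11μC, V=5.50V)
Op 1: GROUND 1: Q1=0; energy lost=0.500
Op 2: CLOSE 3-2: Q_total=20.00, C_total=3.00, V=6.67; Q3=13.33, Q2=6.67; dissipated=4.083
Final charges: Q1=0.00, Q2=6.67, Q3=13.33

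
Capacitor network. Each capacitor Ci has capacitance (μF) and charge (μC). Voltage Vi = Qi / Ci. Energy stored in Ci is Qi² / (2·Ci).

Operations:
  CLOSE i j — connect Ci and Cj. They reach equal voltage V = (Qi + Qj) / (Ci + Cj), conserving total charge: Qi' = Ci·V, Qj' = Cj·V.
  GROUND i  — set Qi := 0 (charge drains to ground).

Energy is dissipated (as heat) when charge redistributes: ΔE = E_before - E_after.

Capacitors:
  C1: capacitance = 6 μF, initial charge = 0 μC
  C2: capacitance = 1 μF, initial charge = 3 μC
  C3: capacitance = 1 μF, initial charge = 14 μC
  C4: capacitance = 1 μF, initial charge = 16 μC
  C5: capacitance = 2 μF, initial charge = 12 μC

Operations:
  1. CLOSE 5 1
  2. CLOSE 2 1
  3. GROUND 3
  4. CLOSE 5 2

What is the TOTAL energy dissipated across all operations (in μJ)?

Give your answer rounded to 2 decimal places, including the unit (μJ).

Answer: 125.98 μJ

Derivation:
Initial: C1(6μF, Q=0μC, V=0.00V), C2(1μF, Q=3μC, V=3.00V), C3(1μF, Q=14μC, V=14.00V), C4(1μF, Q=16μC, V=16.00V), C5(2μF, Q=12μC, V=6.00V)
Op 1: CLOSE 5-1: Q_total=12.00, C_total=8.00, V=1.50; Q5=3.00, Q1=9.00; dissipated=27.000
Op 2: CLOSE 2-1: Q_total=12.00, C_total=7.00, V=1.71; Q2=1.71, Q1=10.29; dissipated=0.964
Op 3: GROUND 3: Q3=0; energy lost=98.000
Op 4: CLOSE 5-2: Q_total=4.71, C_total=3.00, V=1.57; Q5=3.14, Q2=1.57; dissipated=0.015
Total dissipated: 125.980 μJ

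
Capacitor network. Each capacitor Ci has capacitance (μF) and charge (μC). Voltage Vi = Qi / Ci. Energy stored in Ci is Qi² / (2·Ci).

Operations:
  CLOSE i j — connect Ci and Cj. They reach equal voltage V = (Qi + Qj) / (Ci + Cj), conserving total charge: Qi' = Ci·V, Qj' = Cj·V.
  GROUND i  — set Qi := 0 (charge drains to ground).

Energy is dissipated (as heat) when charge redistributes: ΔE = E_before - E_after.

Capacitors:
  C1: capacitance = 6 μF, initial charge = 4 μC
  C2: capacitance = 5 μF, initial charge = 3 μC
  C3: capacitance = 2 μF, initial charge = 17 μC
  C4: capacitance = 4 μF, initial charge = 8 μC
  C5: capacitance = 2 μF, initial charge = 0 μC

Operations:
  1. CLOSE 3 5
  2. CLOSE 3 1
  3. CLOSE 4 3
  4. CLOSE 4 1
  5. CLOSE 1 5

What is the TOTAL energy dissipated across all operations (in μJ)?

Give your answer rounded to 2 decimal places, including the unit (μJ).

Initial: C1(6μF, Q=4μC, V=0.67V), C2(5μF, Q=3μC, V=0.60V), C3(2μF, Q=17μC, V=8.50V), C4(4μF, Q=8μC, V=2.00V), C5(2μF, Q=0μC, V=0.00V)
Op 1: CLOSE 3-5: Q_total=17.00, C_total=4.00, V=4.25; Q3=8.50, Q5=8.50; dissipated=36.125
Op 2: CLOSE 3-1: Q_total=12.50, C_total=8.00, V=1.56; Q3=3.12, Q1=9.38; dissipated=9.630
Op 3: CLOSE 4-3: Q_total=11.12, C_total=6.00, V=1.85; Q4=7.42, Q3=3.71; dissipated=0.128
Op 4: CLOSE 4-1: Q_total=16.79, C_total=10.00, V=1.68; Q4=6.72, Q1=10.07; dissipated=0.102
Op 5: CLOSE 1-5: Q_total=18.57, C_total=8.00, V=2.32; Q1=13.93, Q5=4.64; dissipated=4.957
Total dissipated: 50.942 μJ

Answer: 50.94 μJ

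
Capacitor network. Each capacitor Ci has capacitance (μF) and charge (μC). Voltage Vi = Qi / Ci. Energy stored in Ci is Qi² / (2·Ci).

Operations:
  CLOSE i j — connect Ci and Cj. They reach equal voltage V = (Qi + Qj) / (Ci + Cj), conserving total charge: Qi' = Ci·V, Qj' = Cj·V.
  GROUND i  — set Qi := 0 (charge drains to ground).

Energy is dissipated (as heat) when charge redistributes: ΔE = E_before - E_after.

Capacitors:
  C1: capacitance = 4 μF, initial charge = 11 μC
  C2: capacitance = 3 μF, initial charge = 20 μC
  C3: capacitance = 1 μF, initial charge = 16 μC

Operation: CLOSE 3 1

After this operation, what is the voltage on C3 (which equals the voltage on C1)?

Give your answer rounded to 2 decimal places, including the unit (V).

Answer: 5.40 V

Derivation:
Initial: C1(4μF, Q=11μC, V=2.75V), C2(3μF, Q=20μC, V=6.67V), C3(1μF, Q=16μC, V=16.00V)
Op 1: CLOSE 3-1: Q_total=27.00, C_total=5.00, V=5.40; Q3=5.40, Q1=21.60; dissipated=70.225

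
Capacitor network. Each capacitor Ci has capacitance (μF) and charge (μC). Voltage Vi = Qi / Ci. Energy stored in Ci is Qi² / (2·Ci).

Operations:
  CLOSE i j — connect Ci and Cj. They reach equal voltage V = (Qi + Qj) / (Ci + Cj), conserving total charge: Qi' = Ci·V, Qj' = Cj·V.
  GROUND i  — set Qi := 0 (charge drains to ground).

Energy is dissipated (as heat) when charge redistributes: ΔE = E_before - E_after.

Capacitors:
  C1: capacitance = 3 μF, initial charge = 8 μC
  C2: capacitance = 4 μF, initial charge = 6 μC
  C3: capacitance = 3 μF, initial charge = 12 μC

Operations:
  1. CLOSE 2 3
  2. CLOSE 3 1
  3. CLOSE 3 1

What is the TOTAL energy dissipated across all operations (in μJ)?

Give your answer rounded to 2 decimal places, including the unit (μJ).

Answer: 5.36 μJ

Derivation:
Initial: C1(3μF, Q=8μC, V=2.67V), C2(4μF, Q=6μC, V=1.50V), C3(3μF, Q=12μC, V=4.00V)
Op 1: CLOSE 2-3: Q_total=18.00, C_total=7.00, V=2.57; Q2=10.29, Q3=7.71; dissipated=5.357
Op 2: CLOSE 3-1: Q_total=15.71, C_total=6.00, V=2.62; Q3=7.86, Q1=7.86; dissipated=0.007
Op 3: CLOSE 3-1: Q_total=15.71, C_total=6.00, V=2.62; Q3=7.86, Q1=7.86; dissipated=0.000
Total dissipated: 5.364 μJ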